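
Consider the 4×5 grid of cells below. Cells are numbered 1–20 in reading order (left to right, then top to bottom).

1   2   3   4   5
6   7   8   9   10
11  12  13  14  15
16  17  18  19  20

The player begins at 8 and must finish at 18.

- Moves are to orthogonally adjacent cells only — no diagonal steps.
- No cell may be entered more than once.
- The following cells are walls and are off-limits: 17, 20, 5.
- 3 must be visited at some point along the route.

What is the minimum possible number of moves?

6

Any route passes through 3 somewhere between 8 and 18. Summing Manhattan distances along the two legs (8 → 3 → 18) gives a lower bound of 1 + 3 = 4 moves.
The shortest route satisfying every rule uses 6 moves: 8 → 3 → 2 → 7 → 12 → 13 → 18.
The no-revisit rule (legs can't share cells) pushes the minimum above the 4-move bound; an exhaustive check rules out every length from 4 to 5, leaving 6 as the minimum.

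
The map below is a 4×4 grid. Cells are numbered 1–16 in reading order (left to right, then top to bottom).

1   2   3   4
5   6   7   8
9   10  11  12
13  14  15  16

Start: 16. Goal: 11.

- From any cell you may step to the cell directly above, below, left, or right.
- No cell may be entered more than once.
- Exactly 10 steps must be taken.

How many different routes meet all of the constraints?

32

Need simple routes of exactly 10 moves from 16 to 11 (Manhattan distance 2, so 4 moves are spent on a detour and 4 undoing it).
Branch systematically from the start, pruning whenever the remaining move budget drops below the Manhattan distance to 11 or differs from it in parity. Grouping the completions by first move — via 12: 16; via 15: 16 — and summing: 16 + 16 = 32.
That gives 32 routes.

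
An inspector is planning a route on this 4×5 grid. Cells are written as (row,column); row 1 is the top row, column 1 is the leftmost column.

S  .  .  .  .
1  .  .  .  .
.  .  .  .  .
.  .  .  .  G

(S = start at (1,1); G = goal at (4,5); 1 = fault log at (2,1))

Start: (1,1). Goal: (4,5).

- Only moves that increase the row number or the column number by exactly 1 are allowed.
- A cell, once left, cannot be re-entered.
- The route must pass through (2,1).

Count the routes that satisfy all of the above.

A right/down-only route from (1,1) to (4,5) makes exactly 3 down-moves and 4 right-moves in some order.
With no other constraints that would be C(7,3) = 35 routes.
Split at (2,1) and multiply the segment counts: (1,1)→(2,1): 1; (2,1)→(4,5): 15; product = 15.
That gives 15 routes.

15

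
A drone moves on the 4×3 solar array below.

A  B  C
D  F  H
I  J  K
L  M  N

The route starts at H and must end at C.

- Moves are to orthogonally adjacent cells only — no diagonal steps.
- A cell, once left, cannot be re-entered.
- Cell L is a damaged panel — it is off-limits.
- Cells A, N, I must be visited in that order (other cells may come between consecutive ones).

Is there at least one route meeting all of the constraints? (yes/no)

Ignoring the required order, 1 revisit-free route from H to C passes through all of A, N, and I; the waypoint orders that occur are N → I → A (1) — never A → N → I.

no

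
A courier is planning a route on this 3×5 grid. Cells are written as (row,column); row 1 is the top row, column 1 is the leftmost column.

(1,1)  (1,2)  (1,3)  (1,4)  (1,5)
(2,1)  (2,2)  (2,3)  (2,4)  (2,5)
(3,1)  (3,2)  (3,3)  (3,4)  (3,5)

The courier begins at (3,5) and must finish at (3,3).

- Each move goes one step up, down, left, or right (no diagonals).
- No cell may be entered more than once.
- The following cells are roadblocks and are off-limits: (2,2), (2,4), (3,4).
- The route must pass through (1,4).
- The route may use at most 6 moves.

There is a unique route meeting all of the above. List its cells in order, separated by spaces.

The 6-move cap with required stops at (1,4) leaves no slack for detours.
Route from (3,5): up 2 to (1,5), left 2 to (1,3), down 2 to (3,3) — 6 moves in all.
Check: all required cells visited; 6 ≤ 6 moves.

(3,5) (2,5) (1,5) (1,4) (1,3) (2,3) (3,3)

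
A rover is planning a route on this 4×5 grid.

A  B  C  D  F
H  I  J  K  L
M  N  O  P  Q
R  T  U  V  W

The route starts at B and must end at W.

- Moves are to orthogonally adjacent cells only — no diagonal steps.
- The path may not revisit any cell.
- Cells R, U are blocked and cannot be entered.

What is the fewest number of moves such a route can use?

The Manhattan distance from B to W is |1−4| + |2−5| = 6, so at least 6 moves are needed.
A route of 6 moves achieves this: B → I → N → O → P → V → W.
Since 6 matches the lower bound, it is optimal.

6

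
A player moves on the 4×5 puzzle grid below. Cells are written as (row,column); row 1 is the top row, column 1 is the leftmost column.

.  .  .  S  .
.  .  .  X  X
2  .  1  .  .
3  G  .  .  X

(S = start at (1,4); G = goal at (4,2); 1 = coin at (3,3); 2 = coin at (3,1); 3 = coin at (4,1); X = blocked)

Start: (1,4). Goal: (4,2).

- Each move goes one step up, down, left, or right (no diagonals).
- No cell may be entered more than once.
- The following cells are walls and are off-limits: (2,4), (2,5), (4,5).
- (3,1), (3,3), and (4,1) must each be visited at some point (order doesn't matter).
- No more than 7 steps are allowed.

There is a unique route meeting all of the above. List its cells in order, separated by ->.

(1,4) -> (1,3) -> (2,3) -> (3,3) -> (3,2) -> (3,1) -> (4,1) -> (4,2)

Any route must reach (3,1), (3,3), and (4,1) and still end at (4,2) within 7 moves, so the order of the required stops is forced.
Route from (1,4): left to (1,3), 2× down (reaching (3,3)), 2× left (reaching (3,1)), down to (4,1), right to (4,2) — 7 moves in all.
Check: all required cells visited; 7 ≤ 7 moves.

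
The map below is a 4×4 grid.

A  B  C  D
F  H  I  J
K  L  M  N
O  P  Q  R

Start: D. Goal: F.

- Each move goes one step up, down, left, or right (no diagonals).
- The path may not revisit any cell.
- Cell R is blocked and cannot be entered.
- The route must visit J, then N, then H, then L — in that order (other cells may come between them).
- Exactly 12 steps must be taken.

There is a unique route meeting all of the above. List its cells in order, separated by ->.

The waypoints must appear in the order J, N, H, L, with no cell reused.
Route from D: 2× down (reaching N), left to M, 2× up (reaching C), left to B, 3× down (reaching P), left to O, 2× up (reaching F) — 12 moves in all.
Check: order respected (J at step 1, N at step 2, H at step 7, L at step 8); 12 moves as required.

D -> J -> N -> M -> I -> C -> B -> H -> L -> P -> O -> K -> F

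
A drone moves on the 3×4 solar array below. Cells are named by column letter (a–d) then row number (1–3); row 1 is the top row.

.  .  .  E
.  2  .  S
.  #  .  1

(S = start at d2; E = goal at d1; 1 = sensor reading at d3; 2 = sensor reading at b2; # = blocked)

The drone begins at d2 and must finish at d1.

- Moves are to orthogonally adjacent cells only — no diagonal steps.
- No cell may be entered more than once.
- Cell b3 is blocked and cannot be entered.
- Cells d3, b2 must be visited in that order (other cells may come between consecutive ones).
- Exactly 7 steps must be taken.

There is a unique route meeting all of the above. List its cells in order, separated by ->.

d2 -> d3 -> c3 -> c2 -> b2 -> b1 -> c1 -> d1

The waypoints must appear in the order d3, b2, with no cell reused.
Route from d2: down to d3, left to c3, up to c2, left to b2, up to b1, 2× right (reaching d1) — 7 moves in all.
Check: order respected (1 at step 1, 2 at step 4); 7 moves as required.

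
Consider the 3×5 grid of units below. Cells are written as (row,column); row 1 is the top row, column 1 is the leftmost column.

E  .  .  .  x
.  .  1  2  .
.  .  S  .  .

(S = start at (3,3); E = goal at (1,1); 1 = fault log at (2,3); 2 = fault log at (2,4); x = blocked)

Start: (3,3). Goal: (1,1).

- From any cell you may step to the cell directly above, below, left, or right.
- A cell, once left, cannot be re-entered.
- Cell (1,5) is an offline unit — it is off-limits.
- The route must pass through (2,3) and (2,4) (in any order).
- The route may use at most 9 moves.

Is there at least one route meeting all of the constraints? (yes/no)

yes

One route that works: (3,3) → (2,3) → (2,4) → (1,4) → (1,3) → (1,2) → (1,1).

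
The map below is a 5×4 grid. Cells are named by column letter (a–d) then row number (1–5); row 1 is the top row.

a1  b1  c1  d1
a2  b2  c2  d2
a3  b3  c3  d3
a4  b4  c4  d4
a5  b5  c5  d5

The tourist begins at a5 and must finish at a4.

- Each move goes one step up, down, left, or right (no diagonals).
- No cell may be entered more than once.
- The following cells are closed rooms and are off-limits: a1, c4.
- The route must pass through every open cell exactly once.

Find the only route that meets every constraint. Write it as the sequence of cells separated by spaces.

a5 b5 c5 d5 d4 d3 c3 c2 d2 d1 c1 b1 b2 a2 a3 b3 b4 a4

Need to visit all 18 open cells exactly once, starting at a5 and ending at a4.
Cell d4 has only two open neighbours (d3 and d5), so the path must pass straight through it: one of those is the cell it's entered from and the other is where it exits.
Route from a5: right 3 to d5, up 2 to d3, left 1 to c3, up 1 to c2, right 1 to d2, up 1 to d1, left 2 to b1, down 1 to b2, left 1 to a2, down 1 to a3, right 1 to b3, down 1 to b4, left 1 to a4 — 17 moves in all.
Check: all 18 open cells covered.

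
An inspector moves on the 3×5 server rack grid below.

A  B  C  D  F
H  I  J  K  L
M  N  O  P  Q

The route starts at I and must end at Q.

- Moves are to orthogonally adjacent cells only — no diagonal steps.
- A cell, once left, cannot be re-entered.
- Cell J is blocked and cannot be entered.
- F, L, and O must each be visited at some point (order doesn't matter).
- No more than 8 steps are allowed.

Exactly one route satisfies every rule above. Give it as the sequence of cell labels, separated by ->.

I -> N -> O -> P -> K -> D -> F -> L -> Q

The budget equals the shortest possible length, so every move has to be on a shortest route through the required cells.
Route from I: down to N, 2× right (reaching P), 2× up (reaching D), right to F, 2× down (reaching Q) — 8 moves in all.
Check: all required cells visited; 8 ≤ 8 moves.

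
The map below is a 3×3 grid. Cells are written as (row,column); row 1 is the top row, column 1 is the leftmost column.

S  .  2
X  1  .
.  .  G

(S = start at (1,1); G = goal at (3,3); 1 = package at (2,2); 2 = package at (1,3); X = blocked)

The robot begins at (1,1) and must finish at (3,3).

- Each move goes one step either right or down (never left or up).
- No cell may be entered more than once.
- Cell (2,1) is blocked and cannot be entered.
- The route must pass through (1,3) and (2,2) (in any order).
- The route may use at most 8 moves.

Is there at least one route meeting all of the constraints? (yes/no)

(2,2) is below but to the left of (1,3): going (1,3) → (2,2) would need a leftward move and (2,2) → (1,3) an upward move, so no right/down-only route can visit both required cells.

no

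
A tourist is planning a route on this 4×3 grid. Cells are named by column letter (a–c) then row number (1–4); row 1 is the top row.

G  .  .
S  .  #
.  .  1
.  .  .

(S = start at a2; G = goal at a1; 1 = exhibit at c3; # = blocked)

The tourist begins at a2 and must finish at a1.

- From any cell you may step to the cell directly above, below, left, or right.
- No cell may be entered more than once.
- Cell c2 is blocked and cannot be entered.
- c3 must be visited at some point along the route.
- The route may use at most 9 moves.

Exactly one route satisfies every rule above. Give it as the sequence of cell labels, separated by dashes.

a2 - a3 - a4 - b4 - c4 - c3 - b3 - b2 - b1 - a1

The budget equals the shortest possible length, so every move has to be on a shortest route through the required cells.
Route from a2: 2× down (reaching a4), 2× right (reaching c4), up to c3, left to b3, 2× up (reaching b1), left to a1 — 9 moves in all.
Check: all required cells visited; 9 ≤ 9 moves.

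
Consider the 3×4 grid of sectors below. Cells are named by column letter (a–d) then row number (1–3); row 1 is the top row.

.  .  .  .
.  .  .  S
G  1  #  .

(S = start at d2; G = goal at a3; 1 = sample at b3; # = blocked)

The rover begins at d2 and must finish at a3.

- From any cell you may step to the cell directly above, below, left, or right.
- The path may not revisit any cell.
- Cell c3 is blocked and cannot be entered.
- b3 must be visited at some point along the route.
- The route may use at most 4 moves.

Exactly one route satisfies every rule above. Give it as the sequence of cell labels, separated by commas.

The 4-move cap with required stops at b3 leaves no slack for detours.
Route from d2: 2× left (reaching b2), down to b3, left to a3 — 4 moves in all.
Check: all required cells visited; 4 ≤ 4 moves.

d2, c2, b2, b3, a3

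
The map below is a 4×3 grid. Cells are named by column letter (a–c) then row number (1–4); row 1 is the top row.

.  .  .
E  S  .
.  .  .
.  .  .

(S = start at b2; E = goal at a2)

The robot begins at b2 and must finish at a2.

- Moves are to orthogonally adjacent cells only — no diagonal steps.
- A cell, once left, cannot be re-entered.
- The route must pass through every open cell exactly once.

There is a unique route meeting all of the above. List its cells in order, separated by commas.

Need to visit all 12 open cells exactly once, starting at b2 and ending at a2.
Cell a1 has only two open neighbours (a2 and b1), so the path must pass straight through it: one of those is the cell it's entered from and the other is where it exits.
Route from b2: down 1 to b3, left 1 to a3, down 1 to a4, right 2 to c4, up 3 to c1, left 2 to a1, down 1 to a2 — 11 moves in all.
Check: all 12 open cells covered.

b2, b3, a3, a4, b4, c4, c3, c2, c1, b1, a1, a2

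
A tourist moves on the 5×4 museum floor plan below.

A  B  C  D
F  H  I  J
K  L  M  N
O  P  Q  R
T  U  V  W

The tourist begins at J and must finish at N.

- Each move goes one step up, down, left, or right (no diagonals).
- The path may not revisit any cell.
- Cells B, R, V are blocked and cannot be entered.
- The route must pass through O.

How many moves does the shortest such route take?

9

Any route passes through O somewhere between J and N. Summing Manhattan distances along the two legs (J → O → N) gives a lower bound of 5 + 4 = 9 moves.
A route of 9 moves achieves this: J → I → H → L → K → O → P → Q → M → N.
Since 9 matches the lower bound, it is optimal.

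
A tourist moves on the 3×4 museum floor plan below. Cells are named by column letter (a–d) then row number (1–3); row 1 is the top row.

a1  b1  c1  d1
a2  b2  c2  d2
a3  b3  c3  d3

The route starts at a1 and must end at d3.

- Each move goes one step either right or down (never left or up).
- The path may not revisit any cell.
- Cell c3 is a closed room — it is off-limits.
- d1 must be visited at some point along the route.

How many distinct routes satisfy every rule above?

A right/down-only route from a1 to d3 makes exactly 2 down-moves and 3 right-moves in some order.
With no other constraints that would be C(5,2) = 10 routes.
Split at d1 and multiply the segment counts (each segment already excludes blocked cells): a1→d1: 1; d1→d3: 1; product = 1.
That gives 1 route.

1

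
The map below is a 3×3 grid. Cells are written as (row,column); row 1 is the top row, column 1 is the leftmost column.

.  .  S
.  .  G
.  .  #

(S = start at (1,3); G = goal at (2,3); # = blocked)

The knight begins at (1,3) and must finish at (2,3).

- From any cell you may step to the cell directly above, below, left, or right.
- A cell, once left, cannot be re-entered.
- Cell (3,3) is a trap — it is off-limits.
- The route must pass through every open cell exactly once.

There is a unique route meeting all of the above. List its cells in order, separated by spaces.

Need to visit all 8 open cells exactly once, starting at (1,3) and ending at (2,3).
Cell (1,1) has only two open neighbours ((2,1) and (1,2)), so the path must pass straight through it: one of those is the cell it's entered from and the other is where it exits.
Route from (1,3): left 2 to (1,1), down 2 to (3,1), right 1 to (3,2), up 1 to (2,2), right 1 to (2,3) — 7 moves in all.
Check: all 8 open cells covered.

(1,3) (1,2) (1,1) (2,1) (3,1) (3,2) (2,2) (2,3)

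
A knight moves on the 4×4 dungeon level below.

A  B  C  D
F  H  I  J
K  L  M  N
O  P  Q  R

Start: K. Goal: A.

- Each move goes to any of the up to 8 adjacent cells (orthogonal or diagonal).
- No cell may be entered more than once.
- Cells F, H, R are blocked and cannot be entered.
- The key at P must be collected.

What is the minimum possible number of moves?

Any route passes through P somewhere between K and A. Summing Chebyshev distances along the two legs (K → P → A) gives a lower bound of 1 + 3 = 4 moves.
That bound ignores the blocked cells. Measuring each leg by the fewest moves that actually steer around them (K→P: 1; P→A: 4) raises the lower bound to 5.
A route of 5 moves exists: K → P → L → I → B → A.
Since 5 matches that lower bound, it is optimal.

5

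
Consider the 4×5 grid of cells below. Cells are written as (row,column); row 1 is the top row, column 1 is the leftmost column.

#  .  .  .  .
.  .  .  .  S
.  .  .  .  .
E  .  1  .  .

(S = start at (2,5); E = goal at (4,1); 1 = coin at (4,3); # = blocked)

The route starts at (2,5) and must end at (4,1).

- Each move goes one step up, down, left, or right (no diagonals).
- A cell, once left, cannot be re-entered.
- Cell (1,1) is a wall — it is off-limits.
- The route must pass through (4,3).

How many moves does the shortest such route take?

Any route passes through (4,3) somewhere between (2,5) and (4,1). Summing Manhattan distances along the two legs ((2,5) → (4,3) → (4,1)) gives a lower bound of 4 + 2 = 6 moves.
A route of 6 moves achieves this: (2,5) → (3,5) → (4,5) → (4,4) → (4,3) → (4,2) → (4,1).
Since 6 matches the lower bound, it is optimal.

6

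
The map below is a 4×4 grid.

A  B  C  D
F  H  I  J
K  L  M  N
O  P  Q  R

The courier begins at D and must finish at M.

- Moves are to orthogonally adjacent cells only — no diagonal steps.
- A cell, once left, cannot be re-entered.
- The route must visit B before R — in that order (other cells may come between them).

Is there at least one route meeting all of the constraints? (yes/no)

yes

One route that works: D → C → B → H → L → P → Q → R → N → M.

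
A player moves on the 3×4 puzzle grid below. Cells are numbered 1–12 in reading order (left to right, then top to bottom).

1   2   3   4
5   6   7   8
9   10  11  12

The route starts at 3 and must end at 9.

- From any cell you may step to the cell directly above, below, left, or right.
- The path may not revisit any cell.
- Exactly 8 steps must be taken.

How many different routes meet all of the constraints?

Need simple routes of exactly 8 moves from 3 to 9 (Manhattan distance 4, so 2 moves are spent on a detour and 2 undoing it).
Branch systematically from the start, pruning whenever the remaining move budget drops below the Manhattan distance to 9 or differs from it in parity. Grouping the completions by first move — via 7: 2; via 2: 2; via 4: 5 — and summing: 2 + 2 + 5 = 9.
That gives 9 routes.

9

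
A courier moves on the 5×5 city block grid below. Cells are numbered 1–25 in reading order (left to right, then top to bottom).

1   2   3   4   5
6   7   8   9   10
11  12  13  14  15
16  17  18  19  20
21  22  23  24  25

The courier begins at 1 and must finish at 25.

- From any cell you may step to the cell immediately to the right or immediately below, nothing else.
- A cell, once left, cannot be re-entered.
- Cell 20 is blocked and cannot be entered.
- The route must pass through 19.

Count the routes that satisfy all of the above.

20

A right/down-only route from 1 to 25 makes exactly 4 down-moves and 4 right-moves in some order.
With no other constraints that would be C(8,4) = 70 routes.
Split at 19 and multiply the segment counts (each segment already excludes blocked cells): 1→19: 20; 19→25: 1; product = 20.
That gives 20 routes.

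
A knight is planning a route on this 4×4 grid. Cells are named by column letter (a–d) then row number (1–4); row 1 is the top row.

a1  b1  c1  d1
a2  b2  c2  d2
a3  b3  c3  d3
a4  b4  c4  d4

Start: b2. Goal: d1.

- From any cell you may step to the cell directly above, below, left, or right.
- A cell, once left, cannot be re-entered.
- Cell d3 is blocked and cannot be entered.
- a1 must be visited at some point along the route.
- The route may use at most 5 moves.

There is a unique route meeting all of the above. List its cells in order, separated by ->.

The 5-move cap with required stops at a1 leaves no slack for detours.
Route from b2: left to a2, up to a1, 3× right (reaching d1) — 5 moves in all.
Check: all required cells visited; 5 ≤ 5 moves.

b2 -> a2 -> a1 -> b1 -> c1 -> d1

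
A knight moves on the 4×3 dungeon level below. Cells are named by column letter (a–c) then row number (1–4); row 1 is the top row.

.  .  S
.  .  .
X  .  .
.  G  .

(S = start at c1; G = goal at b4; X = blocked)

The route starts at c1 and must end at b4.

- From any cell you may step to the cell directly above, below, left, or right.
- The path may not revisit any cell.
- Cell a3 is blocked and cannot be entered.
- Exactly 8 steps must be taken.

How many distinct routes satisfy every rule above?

Need simple routes of exactly 8 moves from c1 to b4 (Manhattan distance 4, so 2 moves are spent on a detour and 2 undoing it).
Enumerating: c1 b1 a1 a2 b2 b3 c3 c4 b4 | c1 b1 a1 a2 b2 c2 c3 c4 b4 | c1 b1 a1 a2 b2 c2 c3 b3 b4.
That gives 3 routes.

3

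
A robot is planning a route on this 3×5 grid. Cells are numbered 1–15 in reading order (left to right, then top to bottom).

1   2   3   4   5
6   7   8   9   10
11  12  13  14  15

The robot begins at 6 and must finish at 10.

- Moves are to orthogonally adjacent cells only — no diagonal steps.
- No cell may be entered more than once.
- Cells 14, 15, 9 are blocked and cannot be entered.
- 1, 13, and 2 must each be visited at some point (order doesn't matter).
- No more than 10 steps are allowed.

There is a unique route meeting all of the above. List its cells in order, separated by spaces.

6 1 2 7 12 13 8 3 4 5 10

Any route must reach 1, 13, and 2 and still end at 10 within 10 moves, so the order of the required stops is forced.
Route from 6: up 1 to 1, right 1 to 2, down 2 to 12, right 1 to 13, up 2 to 3, right 2 to 5, down 1 to 10 — 10 moves in all.
Check: all required cells visited; 10 ≤ 10 moves.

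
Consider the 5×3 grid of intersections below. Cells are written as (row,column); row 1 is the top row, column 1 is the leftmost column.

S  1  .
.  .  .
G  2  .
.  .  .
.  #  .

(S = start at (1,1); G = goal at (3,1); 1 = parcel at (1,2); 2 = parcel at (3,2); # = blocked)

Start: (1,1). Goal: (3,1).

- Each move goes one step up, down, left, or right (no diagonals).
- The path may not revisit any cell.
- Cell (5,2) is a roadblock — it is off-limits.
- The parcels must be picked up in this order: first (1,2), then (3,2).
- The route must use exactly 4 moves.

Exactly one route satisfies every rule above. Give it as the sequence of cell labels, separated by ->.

(1,1) -> (1,2) -> (2,2) -> (3,2) -> (3,1)

The waypoints must appear in the order (1,2), (3,2), with no cell reused.
Route from (1,1): right 1 to (1,2), down 2 to (3,2), left 1 to (3,1) — 4 moves in all.
Check: order respected (1 at step 1, 2 at step 3); 4 moves as required.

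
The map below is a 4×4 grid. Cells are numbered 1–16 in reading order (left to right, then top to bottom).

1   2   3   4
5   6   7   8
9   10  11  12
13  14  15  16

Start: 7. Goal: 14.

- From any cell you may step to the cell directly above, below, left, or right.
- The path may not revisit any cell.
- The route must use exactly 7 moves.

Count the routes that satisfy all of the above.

Need simple routes of exactly 7 moves from 7 to 14 (Manhattan distance 3, so 2 moves are spent on a detour and 2 undoing it).
Branch systematically from the start, pruning whenever the remaining move budget drops below the Manhattan distance to 14 or differs from it in parity. Grouping the completions by first move — via 3: 10; via 11: 1; via 6: 4; via 8: 3 — and summing: 10 + 1 + 4 + 3 = 18.
That gives 18 routes.

18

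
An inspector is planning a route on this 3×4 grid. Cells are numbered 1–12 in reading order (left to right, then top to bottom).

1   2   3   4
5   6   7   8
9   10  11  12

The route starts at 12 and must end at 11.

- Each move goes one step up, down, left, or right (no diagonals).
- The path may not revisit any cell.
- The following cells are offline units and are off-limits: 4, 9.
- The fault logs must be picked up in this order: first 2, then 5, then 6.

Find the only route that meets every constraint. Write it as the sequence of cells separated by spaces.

12 8 7 3 2 1 5 6 10 11

The waypoints must appear in the order 2, 5, 6, with no cell reused.
Route from 12: up to 8, left to 7, up to 3, 2× left (reaching 1), down to 5, right to 6, down to 10, right to 11 — 9 moves in all.
Check: order respected (2 at step 4, 5 at step 6, 6 at step 7).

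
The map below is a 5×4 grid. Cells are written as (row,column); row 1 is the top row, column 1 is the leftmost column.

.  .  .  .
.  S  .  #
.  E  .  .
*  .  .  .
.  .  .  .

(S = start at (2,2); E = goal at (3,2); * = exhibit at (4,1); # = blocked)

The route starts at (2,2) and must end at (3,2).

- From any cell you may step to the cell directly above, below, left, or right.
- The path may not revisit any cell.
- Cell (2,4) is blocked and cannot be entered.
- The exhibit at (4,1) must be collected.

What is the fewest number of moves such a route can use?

Any route passes through (4,1) somewhere between (2,2) and (3,2). Summing Manhattan distances along the two legs ((2,2) → (4,1) → (3,2)) gives a lower bound of 3 + 2 = 5 moves.
A route of 5 moves achieves this: (2,2) → (2,1) → (3,1) → (4,1) → (4,2) → (3,2).
Since 5 matches the lower bound, it is optimal.

5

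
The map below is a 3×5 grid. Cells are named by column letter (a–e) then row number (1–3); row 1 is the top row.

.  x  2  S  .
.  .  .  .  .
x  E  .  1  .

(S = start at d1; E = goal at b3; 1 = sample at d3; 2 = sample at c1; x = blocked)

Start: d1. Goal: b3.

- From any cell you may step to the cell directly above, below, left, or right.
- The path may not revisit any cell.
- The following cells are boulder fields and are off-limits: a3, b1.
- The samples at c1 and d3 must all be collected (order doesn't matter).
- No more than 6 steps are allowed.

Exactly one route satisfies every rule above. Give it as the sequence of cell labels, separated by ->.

Any route must reach c1 and d3 and still end at b3 within 6 moves, so the order of the required stops is forced.
Route from d1: left to c1, down to c2, right to d2, down to d3, 2× left (reaching b3) — 6 moves in all.
Check: all required cells visited; 6 ≤ 6 moves.

d1 -> c1 -> c2 -> d2 -> d3 -> c3 -> b3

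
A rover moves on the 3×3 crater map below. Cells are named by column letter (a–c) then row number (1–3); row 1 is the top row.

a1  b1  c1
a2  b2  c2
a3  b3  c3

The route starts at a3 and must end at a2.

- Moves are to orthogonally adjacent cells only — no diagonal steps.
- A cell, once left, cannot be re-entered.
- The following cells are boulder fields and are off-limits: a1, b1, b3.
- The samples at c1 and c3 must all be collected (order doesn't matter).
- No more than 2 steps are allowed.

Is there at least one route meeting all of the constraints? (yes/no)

no

c1 must be visited but has only one open neighbour (c2), and it is neither the start nor the goal — the route would have to enter and leave through c2, re-entering it.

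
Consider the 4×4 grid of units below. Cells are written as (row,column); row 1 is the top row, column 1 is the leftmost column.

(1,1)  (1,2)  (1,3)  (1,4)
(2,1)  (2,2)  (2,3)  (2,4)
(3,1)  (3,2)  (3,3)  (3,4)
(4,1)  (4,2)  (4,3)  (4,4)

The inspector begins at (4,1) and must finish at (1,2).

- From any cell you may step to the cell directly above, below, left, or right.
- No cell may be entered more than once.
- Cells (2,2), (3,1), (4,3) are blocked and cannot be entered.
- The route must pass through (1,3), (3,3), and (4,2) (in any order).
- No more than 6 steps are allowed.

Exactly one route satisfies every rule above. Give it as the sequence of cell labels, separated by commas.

The 6-move cap with required stops at (1,3), (3,3), (4,2) leaves no slack for detours.
Route from (4,1): right 1 to (4,2), up 1 to (3,2), right 1 to (3,3), up 2 to (1,3), left 1 to (1,2) — 6 moves in all.
Check: all required cells visited; 6 ≤ 6 moves.

(4,1), (4,2), (3,2), (3,3), (2,3), (1,3), (1,2)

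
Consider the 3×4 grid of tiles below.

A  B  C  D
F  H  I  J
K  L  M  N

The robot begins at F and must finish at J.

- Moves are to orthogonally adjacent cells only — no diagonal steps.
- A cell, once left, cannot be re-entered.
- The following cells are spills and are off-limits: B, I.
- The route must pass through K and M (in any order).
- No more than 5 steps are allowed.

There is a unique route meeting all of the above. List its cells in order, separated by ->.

F -> K -> L -> M -> N -> J

Any route must reach K and M and still end at J within 5 moves, so the order of the required stops is forced.
Route from F: down to K, 3× right (reaching N), up to J — 5 moves in all.
Check: all required cells visited; 5 ≤ 5 moves.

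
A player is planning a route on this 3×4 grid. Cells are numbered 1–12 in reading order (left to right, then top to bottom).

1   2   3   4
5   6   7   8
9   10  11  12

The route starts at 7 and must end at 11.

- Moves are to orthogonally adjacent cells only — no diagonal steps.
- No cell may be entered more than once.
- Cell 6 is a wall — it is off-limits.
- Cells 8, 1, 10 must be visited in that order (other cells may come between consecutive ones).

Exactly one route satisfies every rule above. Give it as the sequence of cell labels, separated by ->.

The waypoints must appear in the order 8, 1, 10, with no cell reused.
Route from 7: right to 8, up to 4, 3× left (reaching 1), 2× down (reaching 9), 2× right (reaching 11) — 9 moves in all.
Check: order respected (8 at step 1, 1 at step 5, 10 at step 8).

7 -> 8 -> 4 -> 3 -> 2 -> 1 -> 5 -> 9 -> 10 -> 11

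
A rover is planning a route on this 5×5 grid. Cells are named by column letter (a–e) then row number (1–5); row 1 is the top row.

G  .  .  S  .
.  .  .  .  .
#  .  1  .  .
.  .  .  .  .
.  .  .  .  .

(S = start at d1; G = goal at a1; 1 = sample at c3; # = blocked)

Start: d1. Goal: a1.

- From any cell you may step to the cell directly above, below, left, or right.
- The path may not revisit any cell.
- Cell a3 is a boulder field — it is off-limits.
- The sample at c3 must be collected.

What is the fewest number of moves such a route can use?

Any route passes through c3 somewhere between d1 and a1. Summing Manhattan distances along the two legs (d1 → c3 → a1) gives a lower bound of 3 + 4 = 7 moves.
A route of 7 moves achieves this: d1 → d2 → d3 → c3 → c2 → c1 → b1 → a1.
Since 7 matches the lower bound, it is optimal.

7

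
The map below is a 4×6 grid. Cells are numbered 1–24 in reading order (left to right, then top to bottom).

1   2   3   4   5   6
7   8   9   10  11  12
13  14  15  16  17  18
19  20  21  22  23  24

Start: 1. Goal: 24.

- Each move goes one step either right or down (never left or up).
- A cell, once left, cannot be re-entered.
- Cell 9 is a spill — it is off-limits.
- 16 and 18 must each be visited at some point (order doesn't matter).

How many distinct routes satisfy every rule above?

4

A right/down-only route from 1 to 24 makes exactly 3 down-moves and 5 right-moves in some order.
With no other constraints that would be C(8,3) = 56 routes.
A monotone route can only reach the required cells in the order 16, 18, so split there and multiply the segment counts (each segment already excludes blocked cells): 1→16: 4; 16→18: 1; 18→24: 1; product = 4.
That gives 4 routes.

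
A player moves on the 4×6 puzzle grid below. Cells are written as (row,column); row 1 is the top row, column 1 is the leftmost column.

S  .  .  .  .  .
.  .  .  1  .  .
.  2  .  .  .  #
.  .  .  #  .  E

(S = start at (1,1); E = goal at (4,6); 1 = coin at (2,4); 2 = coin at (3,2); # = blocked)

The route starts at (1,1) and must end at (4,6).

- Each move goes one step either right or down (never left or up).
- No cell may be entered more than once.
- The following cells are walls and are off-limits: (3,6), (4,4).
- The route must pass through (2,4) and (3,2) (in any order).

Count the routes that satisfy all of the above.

A right/down-only route from (1,1) to (4,6) makes exactly 3 down-moves and 5 right-moves in some order.
With no other constraints that would be C(8,3) = 56 routes.
(3,2) is below but to the left of (2,4): going (2,4) → (3,2) would need a leftward move and (3,2) → (2,4) an upward move, so no right/down-only route can visit both required cells.
No route satisfies every constraint, so the count is 0.

0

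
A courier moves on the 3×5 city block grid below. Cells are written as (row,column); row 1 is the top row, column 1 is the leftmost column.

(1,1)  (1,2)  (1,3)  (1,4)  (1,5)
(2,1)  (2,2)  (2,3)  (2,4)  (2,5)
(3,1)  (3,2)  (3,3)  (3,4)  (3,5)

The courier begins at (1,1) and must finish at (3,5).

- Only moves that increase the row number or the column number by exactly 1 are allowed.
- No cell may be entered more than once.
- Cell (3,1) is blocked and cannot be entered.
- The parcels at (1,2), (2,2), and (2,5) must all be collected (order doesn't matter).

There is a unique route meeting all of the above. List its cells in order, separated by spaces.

(1,1) (1,2) (2,2) (2,3) (2,4) (2,5) (3,5)

Moves only go right or down, so the column and row indices never decrease.
Route from (1,1): right 1 to (1,2), down 1 to (2,2), right 3 to (2,5), down 1 to (3,5) — 6 moves in all.
Check: all required cells visited.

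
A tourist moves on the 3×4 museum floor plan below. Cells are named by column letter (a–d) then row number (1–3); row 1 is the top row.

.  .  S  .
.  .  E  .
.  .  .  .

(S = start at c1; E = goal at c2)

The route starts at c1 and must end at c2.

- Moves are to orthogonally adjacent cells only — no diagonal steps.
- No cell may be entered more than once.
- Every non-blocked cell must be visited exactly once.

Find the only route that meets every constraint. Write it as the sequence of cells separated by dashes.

Need to visit all 12 open cells exactly once, starting at c1 and ending at c2.
Cell a3 has only two open neighbours (a2 and b3), so the path must pass straight through it: one of those is the cell it's entered from and the other is where it exits.
Route from c1: right 1 to d1, down 2 to d3, left 3 to a3, up 2 to a1, right 1 to b1, down 1 to b2, right 1 to c2 — 11 moves in all.
Check: all 12 open cells covered.

c1 - d1 - d2 - d3 - c3 - b3 - a3 - a2 - a1 - b1 - b2 - c2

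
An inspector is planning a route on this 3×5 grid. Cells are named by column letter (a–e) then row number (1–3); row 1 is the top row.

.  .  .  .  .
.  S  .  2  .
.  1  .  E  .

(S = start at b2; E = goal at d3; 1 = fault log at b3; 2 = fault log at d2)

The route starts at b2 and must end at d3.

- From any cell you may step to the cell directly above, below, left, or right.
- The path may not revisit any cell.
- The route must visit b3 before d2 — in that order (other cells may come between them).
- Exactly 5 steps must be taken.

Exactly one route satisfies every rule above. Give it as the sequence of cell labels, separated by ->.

The waypoints must appear in the order b3, d2, with no cell reused.
Route from b2: down 1 to b3, right 1 to c3, up 1 to c2, right 1 to d2, down 1 to d3 — 5 moves in all.
Check: order respected (1 at step 1, 2 at step 4); 5 moves as required.

b2 -> b3 -> c3 -> c2 -> d2 -> d3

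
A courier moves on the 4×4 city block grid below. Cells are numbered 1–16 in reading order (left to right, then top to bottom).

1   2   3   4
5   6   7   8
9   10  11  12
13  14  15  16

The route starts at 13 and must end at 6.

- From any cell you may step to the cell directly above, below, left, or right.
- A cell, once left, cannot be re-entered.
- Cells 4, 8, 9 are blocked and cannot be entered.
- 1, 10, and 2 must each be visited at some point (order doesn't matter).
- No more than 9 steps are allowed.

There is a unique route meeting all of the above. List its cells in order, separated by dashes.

13 - 14 - 10 - 11 - 7 - 3 - 2 - 1 - 5 - 6

The budget equals the shortest possible length, so every move has to be on a shortest route through the required cells.
Route from 13: right 1 to 14, up 1 to 10, right 1 to 11, up 2 to 3, left 2 to 1, down 1 to 5, right 1 to 6 — 9 moves in all.
Check: all required cells visited; 9 ≤ 9 moves.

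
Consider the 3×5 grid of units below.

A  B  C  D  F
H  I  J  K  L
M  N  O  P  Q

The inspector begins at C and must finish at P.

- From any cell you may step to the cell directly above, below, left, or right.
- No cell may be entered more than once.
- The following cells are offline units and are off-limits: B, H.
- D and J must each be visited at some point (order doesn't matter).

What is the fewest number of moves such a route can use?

5

Any route passes through D and J in some order between C and P. Summing Manhattan distances along each leg and taking the cheapest ordering (C → J → D → P) gives a lower bound of 1 + 2 + 2 = 5 moves.
A route of 5 moves achieves this: C → D → K → J → O → P.
Since 5 matches the lower bound, it is optimal.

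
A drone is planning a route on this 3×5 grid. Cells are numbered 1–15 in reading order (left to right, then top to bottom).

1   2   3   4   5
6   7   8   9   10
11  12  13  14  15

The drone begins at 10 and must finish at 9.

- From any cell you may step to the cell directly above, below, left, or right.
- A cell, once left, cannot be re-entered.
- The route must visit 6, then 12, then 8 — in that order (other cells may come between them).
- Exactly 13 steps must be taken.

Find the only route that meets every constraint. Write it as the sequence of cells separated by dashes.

10 - 5 - 4 - 3 - 2 - 1 - 6 - 11 - 12 - 7 - 8 - 13 - 14 - 9

The waypoints must appear in the order 6, 12, 8, with no cell reused.
Route from 10: up 1 to 5, left 4 to 1, down 2 to 11, right 1 to 12, up 1 to 7, right 1 to 8, down 1 to 13, right 1 to 14, up 1 to 9 — 13 moves in all.
Check: order respected (6 at step 6, 12 at step 8, 8 at step 10); 13 moves as required.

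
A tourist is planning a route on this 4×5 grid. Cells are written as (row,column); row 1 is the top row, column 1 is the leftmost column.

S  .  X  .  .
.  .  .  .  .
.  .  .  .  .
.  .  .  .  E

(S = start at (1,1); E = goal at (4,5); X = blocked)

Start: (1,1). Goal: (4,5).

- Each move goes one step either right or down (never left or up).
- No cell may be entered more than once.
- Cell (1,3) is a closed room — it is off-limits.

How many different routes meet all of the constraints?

25

A right/down-only route from (1,1) to (4,5) makes exactly 3 down-moves and 4 right-moves in some order.
With no other constraints that would be C(7,3) = 35 routes.
Subtract routes through each blocked cell (inclusion–exclusion for overlaps): − through (1,3): 10 → 25.
That gives 25 routes.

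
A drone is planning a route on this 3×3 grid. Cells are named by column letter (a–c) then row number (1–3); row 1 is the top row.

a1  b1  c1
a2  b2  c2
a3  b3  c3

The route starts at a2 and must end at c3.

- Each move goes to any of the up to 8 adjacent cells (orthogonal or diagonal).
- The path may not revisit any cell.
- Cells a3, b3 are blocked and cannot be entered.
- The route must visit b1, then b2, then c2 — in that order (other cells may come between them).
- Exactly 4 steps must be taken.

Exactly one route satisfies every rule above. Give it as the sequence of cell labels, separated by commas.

a2, b1, b2, c2, c3

The waypoints must appear in the order b1, b2, c2, with no cell reused.
Route from a2: up-right to b1, down to b2, right to c2, down to c3 — 4 moves in all.
Check: order respected (b1 at step 1, b2 at step 2, c2 at step 3); 4 moves as required.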